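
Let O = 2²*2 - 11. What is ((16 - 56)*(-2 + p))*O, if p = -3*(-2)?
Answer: 480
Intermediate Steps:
p = 6
O = -3 (O = 4*2 - 11 = 8 - 11 = -3)
((16 - 56)*(-2 + p))*O = ((16 - 56)*(-2 + 6))*(-3) = -40*4*(-3) = -160*(-3) = 480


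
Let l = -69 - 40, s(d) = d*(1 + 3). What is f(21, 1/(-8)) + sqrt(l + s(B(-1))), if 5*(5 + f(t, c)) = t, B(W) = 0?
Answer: -4/5 + I*sqrt(109) ≈ -0.8 + 10.44*I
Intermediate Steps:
f(t, c) = -5 + t/5
s(d) = 4*d (s(d) = d*4 = 4*d)
l = -109
f(21, 1/(-8)) + sqrt(l + s(B(-1))) = (-5 + (1/5)*21) + sqrt(-109 + 4*0) = (-5 + 21/5) + sqrt(-109 + 0) = -4/5 + sqrt(-109) = -4/5 + I*sqrt(109)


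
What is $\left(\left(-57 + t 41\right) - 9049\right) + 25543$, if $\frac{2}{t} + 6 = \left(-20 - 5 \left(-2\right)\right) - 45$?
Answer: $\frac{1002575}{61} \approx 16436.0$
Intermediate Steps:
$t = - \frac{2}{61}$ ($t = \frac{2}{-6 - \left(65 - 10\right)} = \frac{2}{-6 - 55} = \frac{2}{-61} = 2 \left(- \frac{1}{61}\right) = - \frac{2}{61} \approx -0.032787$)
$\left(\left(-57 + t 41\right) - 9049\right) + 25543 = \left(\left(-57 - \frac{82}{61}\right) - 9049\right) + 25543 = \left(- \frac{3559}{61} - 9049\right) + 25543 = - \frac{555548}{61} + 25543 = \frac{1002575}{61}$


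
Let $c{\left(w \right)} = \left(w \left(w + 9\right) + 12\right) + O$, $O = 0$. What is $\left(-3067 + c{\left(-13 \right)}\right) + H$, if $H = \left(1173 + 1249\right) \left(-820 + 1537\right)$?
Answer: $1733571$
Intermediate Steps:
$H = 1736574$ ($H = 2422 \cdot 717 = 1736574$)
$c{\left(w \right)} = 12 + w \left(9 + w\right)$ ($c{\left(w \right)} = \left(w \left(w + 9\right) + 12\right) + 0 = \left(w \left(9 + w\right) + 12\right) + 0 = \left(12 + w \left(9 + w\right)\right) + 0 = 12 + w \left(9 + w\right)$)
$\left(-3067 + c{\left(-13 \right)}\right) + H = \left(-3067 + \left(12 + \left(-13\right)^{2} + 9 \left(-13\right)\right)\right) + 1736574 = \left(-3067 + \left(12 + 169 - 117\right)\right) + 1736574 = \left(-3067 + 64\right) + 1736574 = -3003 + 1736574 = 1733571$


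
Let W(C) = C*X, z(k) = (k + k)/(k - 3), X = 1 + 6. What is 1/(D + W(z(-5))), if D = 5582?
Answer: 4/22363 ≈ 0.00017887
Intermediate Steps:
X = 7
z(k) = 2*k/(-3 + k) (z(k) = (2*k)/(-3 + k) = 2*k/(-3 + k))
W(C) = 7*C (W(C) = C*7 = 7*C)
1/(D + W(z(-5))) = 1/(5582 + 7*(2*(-5)/(-3 - 5))) = 1/(5582 + 7*(2*(-5)/(-8))) = 1/(5582 + 7*(2*(-5)*(-1/8))) = 1/(5582 + 7*(5/4)) = 1/(5582 + 35/4) = 1/(22363/4) = 4/22363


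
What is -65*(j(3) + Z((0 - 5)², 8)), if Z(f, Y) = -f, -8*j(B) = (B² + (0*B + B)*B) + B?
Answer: 14365/8 ≈ 1795.6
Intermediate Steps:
j(B) = -B²/4 - B/8 (j(B) = -((B² + (0*B + B)*B) + B)/8 = -((B² + (0 + B)*B) + B)/8 = -((B² + B*B) + B)/8 = -((B² + B²) + B)/8 = -(2*B² + B)/8 = -(B + 2*B²)/8 = -B²/4 - B/8)
-65*(j(3) + Z((0 - 5)², 8)) = -65*(-⅛*3*(1 + 2*3) - (0 - 5)²) = -65*(-⅛*3*(1 + 6) - 1*(-5)²) = -65*(-⅛*3*7 - 1*25) = -65*(-21/8 - 25) = -65*(-221/8) = 14365/8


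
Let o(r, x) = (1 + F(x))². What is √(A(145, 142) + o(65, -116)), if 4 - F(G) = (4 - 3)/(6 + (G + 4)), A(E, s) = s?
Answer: √1877473/106 ≈ 12.926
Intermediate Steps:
F(G) = 4 - 1/(10 + G) (F(G) = 4 - (4 - 3)/(6 + (G + 4)) = 4 - 1/(6 + (4 + G)) = 4 - 1/(10 + G))
o(r, x) = (1 + (39 + 4*x)/(10 + x))²
√(A(145, 142) + o(65, -116)) = √(142 + (49 + 5*(-116))²/(10 - 116)²) = √(142 + (49 - 580)²/(-106)²) = √(142 + (1/11236)*(-531)²) = √(142 + (1/11236)*281961) = √(142 + 281961/11236) = √(1877473/11236) = √1877473/106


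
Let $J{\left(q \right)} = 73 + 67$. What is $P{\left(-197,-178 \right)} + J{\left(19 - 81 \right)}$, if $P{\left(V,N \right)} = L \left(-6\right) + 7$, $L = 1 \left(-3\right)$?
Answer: $165$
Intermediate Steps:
$J{\left(q \right)} = 140$
$L = -3$
$P{\left(V,N \right)} = 25$ ($P{\left(V,N \right)} = \left(-3\right) \left(-6\right) + 7 = 18 + 7 = 25$)
$P{\left(-197,-178 \right)} + J{\left(19 - 81 \right)} = 25 + 140 = 165$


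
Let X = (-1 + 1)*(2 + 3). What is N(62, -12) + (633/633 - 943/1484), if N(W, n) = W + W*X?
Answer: 92549/1484 ≈ 62.365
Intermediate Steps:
X = 0 (X = 0*5 = 0)
N(W, n) = W (N(W, n) = W + W*0 = W + 0 = W)
N(62, -12) + (633/633 - 943/1484) = 62 + (633/633 - 943/1484) = 62 + (633*(1/633) - 943*1/1484) = 62 + (1 - 943/1484) = 62 + 541/1484 = 92549/1484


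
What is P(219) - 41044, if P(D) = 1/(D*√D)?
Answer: -41044 + √219/47961 ≈ -41044.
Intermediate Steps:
P(D) = D^(-3/2) (P(D) = 1/(D^(3/2)) = D^(-3/2))
P(219) - 41044 = 219^(-3/2) - 41044 = √219/47961 - 41044 = -41044 + √219/47961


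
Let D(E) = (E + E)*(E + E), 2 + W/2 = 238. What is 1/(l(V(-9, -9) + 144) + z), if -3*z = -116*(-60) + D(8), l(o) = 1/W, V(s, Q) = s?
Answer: -1416/3405949 ≈ -0.00041574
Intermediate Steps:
W = 472 (W = -4 + 2*238 = -4 + 476 = 472)
D(E) = 4*E² (D(E) = (2*E)*(2*E) = 4*E²)
l(o) = 1/472
z = -7216/3 (z = -(-116*(-60) + 4*8²)/3 = -(6960 + 4*64)/3 = -(6960 + 256)/3 = -⅓*7216 = -7216/3 ≈ -2405.3)
1/(l(V(-9, -9) + 144) + z) = 1/(1/472 - 7216/3) = 1/(-3405949/1416) = -1416/3405949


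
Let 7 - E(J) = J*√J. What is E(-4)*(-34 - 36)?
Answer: -490 - 560*I ≈ -490.0 - 560.0*I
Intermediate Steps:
E(J) = 7 - J^(3/2) (E(J) = 7 - J*√J = 7 - J^(3/2))
E(-4)*(-34 - 36) = (7 - (-4)^(3/2))*(-34 - 36) = (7 - (-8)*I)*(-70) = (7 + 8*I)*(-70) = -490 - 560*I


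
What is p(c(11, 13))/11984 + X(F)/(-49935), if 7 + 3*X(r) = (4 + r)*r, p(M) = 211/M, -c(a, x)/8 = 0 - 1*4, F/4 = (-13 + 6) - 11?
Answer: -1843263977/57448419840 ≈ -0.032086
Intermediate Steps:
F = -72 (F = 4*((-13 + 6) - 11) = 4*(-7 - 11) = 4*(-18) = -72)
c(a, x) = 32 (c(a, x) = -8*(0 - 1*4) = -8*(0 - 4) = -8*(-4) = 32)
X(r) = -7/3 + r*(4 + r)/3 (X(r) = -7/3 + ((4 + r)*r)/3 = -7/3 + (r*(4 + r))/3 = -7/3 + r*(4 + r)/3)
p(c(11, 13))/11984 + X(F)/(-49935) = (211/32)/11984 + (-7/3 + (1/3)*(-72)**2 + (4/3)*(-72))/(-49935) = (211*(1/32))*(1/11984) + (-7/3 + (1/3)*5184 - 96)*(-1/49935) = (211/32)*(1/11984) + (-7/3 + 1728 - 96)*(-1/49935) = 211/383488 + (4889/3)*(-1/49935) = 211/383488 - 4889/149805 = -1843263977/57448419840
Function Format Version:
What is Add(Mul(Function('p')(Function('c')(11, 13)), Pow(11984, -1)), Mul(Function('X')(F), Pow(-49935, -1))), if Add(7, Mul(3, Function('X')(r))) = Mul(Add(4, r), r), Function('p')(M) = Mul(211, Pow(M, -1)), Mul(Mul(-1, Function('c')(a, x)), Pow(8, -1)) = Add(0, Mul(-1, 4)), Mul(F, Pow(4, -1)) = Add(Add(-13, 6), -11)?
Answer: Rational(-1843263977, 57448419840) ≈ -0.032086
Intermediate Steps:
F = -72 (F = Mul(4, Add(Add(-13, 6), -11)) = Mul(4, Add(-7, -11)) = Mul(4, -18) = -72)
Function('c')(a, x) = 32 (Function('c')(a, x) = Mul(-8, Add(0, Mul(-1, 4))) = Mul(-8, Add(0, -4)) = Mul(-8, -4) = 32)
Function('X')(r) = Add(Rational(-7, 3), Mul(Rational(1, 3), r, Add(4, r))) (Function('X')(r) = Add(Rational(-7, 3), Mul(Rational(1, 3), Mul(Add(4, r), r))) = Add(Rational(-7, 3), Mul(Rational(1, 3), Mul(r, Add(4, r)))) = Add(Rational(-7, 3), Mul(Rational(1, 3), r, Add(4, r))))
Add(Mul(Function('p')(Function('c')(11, 13)), Pow(11984, -1)), Mul(Function('X')(F), Pow(-49935, -1))) = Add(Mul(Mul(211, Pow(32, -1)), Pow(11984, -1)), Mul(Add(Rational(-7, 3), Mul(Rational(1, 3), Pow(-72, 2)), Mul(Rational(4, 3), -72)), Pow(-49935, -1))) = Add(Mul(Mul(211, Rational(1, 32)), Rational(1, 11984)), Mul(Add(Rational(-7, 3), Mul(Rational(1, 3), 5184), -96), Rational(-1, 49935))) = Add(Mul(Rational(211, 32), Rational(1, 11984)), Mul(Add(Rational(-7, 3), 1728, -96), Rational(-1, 49935))) = Add(Rational(211, 383488), Mul(Rational(4889, 3), Rational(-1, 49935))) = Add(Rational(211, 383488), Rational(-4889, 149805)) = Rational(-1843263977, 57448419840)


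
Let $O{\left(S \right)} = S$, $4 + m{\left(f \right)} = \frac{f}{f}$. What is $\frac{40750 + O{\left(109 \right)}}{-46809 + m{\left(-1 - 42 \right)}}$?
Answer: $- \frac{40859}{46812} \approx -0.87283$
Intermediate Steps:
$m{\left(f \right)} = -3$ ($m{\left(f \right)} = -4 + \frac{f}{f} = -4 + 1 = -3$)
$\frac{40750 + O{\left(109 \right)}}{-46809 + m{\left(-1 - 42 \right)}} = \frac{40750 + 109}{-46809 - 3} = \frac{40859}{-46812} = 40859 \left(- \frac{1}{46812}\right) = - \frac{40859}{46812}$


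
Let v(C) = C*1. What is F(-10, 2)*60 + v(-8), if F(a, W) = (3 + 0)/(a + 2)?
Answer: -61/2 ≈ -30.500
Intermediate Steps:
v(C) = C
F(a, W) = 3/(2 + a)
F(-10, 2)*60 + v(-8) = (3/(2 - 10))*60 - 8 = (3/(-8))*60 - 8 = (3*(-⅛))*60 - 8 = -3/8*60 - 8 = -45/2 - 8 = -61/2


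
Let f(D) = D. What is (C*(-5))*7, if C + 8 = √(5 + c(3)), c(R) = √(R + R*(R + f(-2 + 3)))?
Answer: 280 - 35*√(5 + √15) ≈ 175.74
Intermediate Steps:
c(R) = √(R + R*(1 + R)) (c(R) = √(R + R*(R + (-2 + 3))) = √(R + R*(R + 1)) = √(R + R*(1 + R)))
C = -8 + √(5 + √15) (C = -8 + √(5 + √(3*(2 + 3))) = -8 + √(5 + √(3*5)) = -8 + √(5 + √15) ≈ -5.0212)
(C*(-5))*7 = ((-8 + √(5 + √15))*(-5))*7 = (40 - 5*√(5 + √15))*7 = 280 - 35*√(5 + √15)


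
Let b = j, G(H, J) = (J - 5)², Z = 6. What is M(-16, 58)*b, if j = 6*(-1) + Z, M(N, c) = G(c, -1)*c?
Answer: 0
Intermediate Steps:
G(H, J) = (-5 + J)²
M(N, c) = 36*c (M(N, c) = (-5 - 1)²*c = (-6)²*c = 36*c)
j = 0 (j = 6*(-1) + 6 = -6 + 6 = 0)
b = 0
M(-16, 58)*b = (36*58)*0 = 2088*0 = 0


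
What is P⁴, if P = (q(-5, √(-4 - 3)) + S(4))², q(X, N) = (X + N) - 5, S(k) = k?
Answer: (6 - I*√7)⁸ ≈ -3.363e+6 + 6.1504e+5*I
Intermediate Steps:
q(X, N) = -5 + N + X (q(X, N) = (N + X) - 5 = -5 + N + X)
P = (-6 + I*√7)² (P = ((-5 + √(-4 - 3) - 5) + 4)² = ((-5 + √(-7) - 5) + 4)² = ((-5 + I*√7 - 5) + 4)² = ((-10 + I*√7) + 4)² = (-6 + I*√7)² ≈ 29.0 - 31.749*I)
P⁴ = ((6 - I*√7)²)⁴ = (6 - I*√7)⁸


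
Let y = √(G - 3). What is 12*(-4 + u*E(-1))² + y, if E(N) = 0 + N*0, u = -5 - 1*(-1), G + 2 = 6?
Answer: 193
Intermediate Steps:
G = 4 (G = -2 + 6 = 4)
u = -4 (u = -5 + 1 = -4)
E(N) = 0 (E(N) = 0 + 0 = 0)
y = 1 (y = √(4 - 3) = √1 = 1)
12*(-4 + u*E(-1))² + y = 12*(-4 - 4*0)² + 1 = 12*(-4 + 0)² + 1 = 12*(-4)² + 1 = 12*16 + 1 = 192 + 1 = 193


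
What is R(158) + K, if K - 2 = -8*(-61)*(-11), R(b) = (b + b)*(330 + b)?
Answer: 148842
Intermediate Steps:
R(b) = 2*b*(330 + b) (R(b) = (2*b)*(330 + b) = 2*b*(330 + b))
K = -5366 (K = 2 - 8*(-61)*(-11) = 2 + 488*(-11) = 2 - 5368 = -5366)
R(158) + K = 2*158*(330 + 158) - 5366 = 2*158*488 - 5366 = 154208 - 5366 = 148842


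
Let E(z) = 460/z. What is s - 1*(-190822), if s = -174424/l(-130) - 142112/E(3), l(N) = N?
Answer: 285899174/1495 ≈ 1.9124e+5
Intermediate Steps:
s = 620284/1495 (s = -174424/(-130) - 142112/(460/3) = -174424*(-1/130) - 142112/(460*(1/3)) = 87212/65 - 142112/460/3 = 87212/65 - 142112*3/460 = 87212/65 - 106584/115 = 620284/1495 ≈ 414.91)
s - 1*(-190822) = 620284/1495 - 1*(-190822) = 620284/1495 + 190822 = 285899174/1495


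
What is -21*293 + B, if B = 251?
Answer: -5902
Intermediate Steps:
-21*293 + B = -21*293 + 251 = -6153 + 251 = -5902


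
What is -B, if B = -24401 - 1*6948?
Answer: 31349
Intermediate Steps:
B = -31349 (B = -24401 - 6948 = -31349)
-B = -1*(-31349) = 31349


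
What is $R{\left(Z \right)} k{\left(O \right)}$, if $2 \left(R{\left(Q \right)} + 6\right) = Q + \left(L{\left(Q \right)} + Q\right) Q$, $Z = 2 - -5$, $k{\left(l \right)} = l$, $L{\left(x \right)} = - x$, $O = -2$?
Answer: $5$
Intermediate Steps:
$Z = 7$ ($Z = 2 + 5 = 7$)
$R{\left(Q \right)} = -6 + \frac{Q}{2}$ ($R{\left(Q \right)} = -6 + \frac{Q + \left(- Q + Q\right) Q}{2} = -6 + \frac{Q + 0 Q}{2} = -6 + \frac{Q + 0}{2} = -6 + \frac{Q}{2}$)
$R{\left(Z \right)} k{\left(O \right)} = \left(-6 + \frac{1}{2} \cdot 7\right) \left(-2\right) = \left(-6 + \frac{7}{2}\right) \left(-2\right) = \left(- \frac{5}{2}\right) \left(-2\right) = 5$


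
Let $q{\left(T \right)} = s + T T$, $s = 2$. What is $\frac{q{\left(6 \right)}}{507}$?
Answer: $\frac{38}{507} \approx 0.074951$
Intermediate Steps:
$q{\left(T \right)} = 2 + T^{2}$ ($q{\left(T \right)} = 2 + T T = 2 + T^{2}$)
$\frac{q{\left(6 \right)}}{507} = \frac{2 + 6^{2}}{507} = \left(2 + 36\right) \frac{1}{507} = 38 \cdot \frac{1}{507} = \frac{38}{507}$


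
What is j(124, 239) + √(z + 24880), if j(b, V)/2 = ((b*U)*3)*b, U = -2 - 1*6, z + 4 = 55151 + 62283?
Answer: -738048 + √142310 ≈ -7.3767e+5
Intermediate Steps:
z = 117430 (z = -4 + (55151 + 62283) = -4 + 117434 = 117430)
U = -8 (U = -2 - 6 = -8)
j(b, V) = -48*b² (j(b, V) = 2*(((b*(-8))*3)*b) = 2*((-8*b*3)*b) = 2*((-24*b)*b) = 2*(-24*b²) = -48*b²)
j(124, 239) + √(z + 24880) = -48*124² + √(117430 + 24880) = -48*15376 + √142310 = -738048 + √142310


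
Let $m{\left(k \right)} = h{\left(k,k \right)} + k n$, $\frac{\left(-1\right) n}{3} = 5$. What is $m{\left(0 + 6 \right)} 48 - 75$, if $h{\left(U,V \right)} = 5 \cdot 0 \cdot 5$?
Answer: $-4395$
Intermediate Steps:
$h{\left(U,V \right)} = 0$ ($h{\left(U,V \right)} = 0 \cdot 5 = 0$)
$n = -15$ ($n = \left(-3\right) 5 = -15$)
$m{\left(k \right)} = - 15 k$ ($m{\left(k \right)} = 0 + k \left(-15\right) = 0 - 15 k = - 15 k$)
$m{\left(0 + 6 \right)} 48 - 75 = - 15 \left(0 + 6\right) 48 - 75 = \left(-15\right) 6 \cdot 48 - 75 = \left(-90\right) 48 - 75 = -4320 - 75 = -4395$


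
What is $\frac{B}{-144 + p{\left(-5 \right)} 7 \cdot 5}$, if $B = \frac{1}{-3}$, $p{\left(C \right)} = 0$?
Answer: $\frac{1}{432} \approx 0.0023148$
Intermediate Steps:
$B = - \frac{1}{3} \approx -0.33333$
$\frac{B}{-144 + p{\left(-5 \right)} 7 \cdot 5} = \frac{1}{-144 + 0 \cdot 7 \cdot 5} \left(- \frac{1}{3}\right) = \frac{1}{-144 + 0 \cdot 5} \left(- \frac{1}{3}\right) = \frac{1}{-144 + 0} \left(- \frac{1}{3}\right) = \frac{1}{-144} \left(- \frac{1}{3}\right) = \left(- \frac{1}{144}\right) \left(- \frac{1}{3}\right) = \frac{1}{432}$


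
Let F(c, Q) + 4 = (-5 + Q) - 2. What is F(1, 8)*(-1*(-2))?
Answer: -6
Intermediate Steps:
F(c, Q) = -11 + Q (F(c, Q) = -4 + ((-5 + Q) - 2) = -4 + (-7 + Q) = -11 + Q)
F(1, 8)*(-1*(-2)) = (-11 + 8)*(-1*(-2)) = -3*2 = -6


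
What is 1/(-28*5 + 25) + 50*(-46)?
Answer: -264501/115 ≈ -2300.0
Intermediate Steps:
1/(-28*5 + 25) + 50*(-46) = 1/(-140 + 25) - 2300 = 1/(-115) - 2300 = -1/115 - 2300 = -264501/115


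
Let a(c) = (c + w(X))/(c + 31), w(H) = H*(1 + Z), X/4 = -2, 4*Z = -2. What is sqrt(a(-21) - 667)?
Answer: I*sqrt(2678)/2 ≈ 25.875*I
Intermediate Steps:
Z = -1/2 (Z = (1/4)*(-2) = -1/2 ≈ -0.50000)
X = -8 (X = 4*(-2) = -8)
w(H) = H/2 (w(H) = H*(1 - 1/2) = H*(1/2) = H/2)
a(c) = (-4 + c)/(31 + c) (a(c) = (c + (1/2)*(-8))/(c + 31) = (c - 4)/(31 + c) = (-4 + c)/(31 + c))
sqrt(a(-21) - 667) = sqrt((-4 - 21)/(31 - 21) - 667) = sqrt(-25/10 - 667) = sqrt((1/10)*(-25) - 667) = sqrt(-5/2 - 667) = sqrt(-1339/2) = I*sqrt(2678)/2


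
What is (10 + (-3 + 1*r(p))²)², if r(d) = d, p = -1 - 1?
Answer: 1225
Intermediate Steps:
p = -2
(10 + (-3 + 1*r(p))²)² = (10 + (-3 + 1*(-2))²)² = (10 + (-3 - 2)²)² = (10 + (-5)²)² = (10 + 25)² = 35² = 1225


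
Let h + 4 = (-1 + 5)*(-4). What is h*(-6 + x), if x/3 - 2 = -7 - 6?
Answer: 780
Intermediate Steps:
x = -33 (x = 6 + 3*(-7 - 6) = 6 + 3*(-13) = 6 - 39 = -33)
h = -20 (h = -4 + (-1 + 5)*(-4) = -4 + 4*(-4) = -4 - 16 = -20)
h*(-6 + x) = -20*(-6 - 33) = -20*(-39) = 780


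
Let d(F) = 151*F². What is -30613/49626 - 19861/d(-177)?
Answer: -16200655357/26084964006 ≈ -0.62107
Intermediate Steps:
-30613/49626 - 19861/d(-177) = -30613/49626 - 19861/(151*(-177)²) = -30613*1/49626 - 19861/(151*31329) = -30613/49626 - 19861/4730679 = -16200655357/26084964006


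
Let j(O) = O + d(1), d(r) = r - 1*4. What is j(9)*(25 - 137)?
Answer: -672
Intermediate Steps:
d(r) = -4 + r (d(r) = r - 4 = -4 + r)
j(O) = -3 + O (j(O) = O + (-4 + 1) = O - 3 = -3 + O)
j(9)*(25 - 137) = (-3 + 9)*(25 - 137) = 6*(-112) = -672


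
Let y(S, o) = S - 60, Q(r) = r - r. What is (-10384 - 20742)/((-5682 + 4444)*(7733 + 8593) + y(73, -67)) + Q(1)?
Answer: 31126/20211575 ≈ 0.0015400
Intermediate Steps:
Q(r) = 0
y(S, o) = -60 + S
(-10384 - 20742)/((-5682 + 4444)*(7733 + 8593) + y(73, -67)) + Q(1) = (-10384 - 20742)/((-5682 + 4444)*(7733 + 8593) + (-60 + 73)) + 0 = -31126/(-1238*16326 + 13) + 0 = -31126/(-20211588 + 13) + 0 = -31126/(-20211575) + 0 = -31126*(-1/20211575) + 0 = 31126/20211575 + 0 = 31126/20211575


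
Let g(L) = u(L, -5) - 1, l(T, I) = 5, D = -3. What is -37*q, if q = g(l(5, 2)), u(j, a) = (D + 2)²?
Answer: 0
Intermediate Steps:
u(j, a) = 1 (u(j, a) = (-3 + 2)² = (-1)² = 1)
g(L) = 0 (g(L) = 1 - 1 = 0)
q = 0
-37*q = -37*0 = 0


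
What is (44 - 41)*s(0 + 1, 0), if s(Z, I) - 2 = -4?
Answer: -6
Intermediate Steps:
s(Z, I) = -2 (s(Z, I) = 2 - 4 = -2)
(44 - 41)*s(0 + 1, 0) = (44 - 41)*(-2) = 3*(-2) = -6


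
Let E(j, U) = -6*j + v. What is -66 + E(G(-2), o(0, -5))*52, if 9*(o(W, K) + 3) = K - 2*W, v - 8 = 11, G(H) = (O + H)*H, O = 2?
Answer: 922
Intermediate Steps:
G(H) = H*(2 + H) (G(H) = (2 + H)*H = H*(2 + H))
v = 19 (v = 8 + 11 = 19)
o(W, K) = -3 - 2*W/9 + K/9 (o(W, K) = -3 + (K - 2*W)/9 = -3 + (-2*W/9 + K/9) = -3 - 2*W/9 + K/9)
E(j, U) = 19 - 6*j (E(j, U) = -6*j + 19 = 19 - 6*j)
-66 + E(G(-2), o(0, -5))*52 = -66 + (19 - (-12)*(2 - 2))*52 = -66 + (19 - (-12)*0)*52 = -66 + (19 - 6*0)*52 = -66 + (19 + 0)*52 = -66 + 19*52 = -66 + 988 = 922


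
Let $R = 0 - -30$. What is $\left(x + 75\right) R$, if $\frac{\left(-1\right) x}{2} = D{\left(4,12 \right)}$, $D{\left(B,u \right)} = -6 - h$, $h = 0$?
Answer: $2610$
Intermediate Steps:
$R = 30$ ($R = 0 + 30 = 30$)
$D{\left(B,u \right)} = -6$ ($D{\left(B,u \right)} = -6 - 0 = -6 + 0 = -6$)
$x = 12$ ($x = \left(-2\right) \left(-6\right) = 12$)
$\left(x + 75\right) R = \left(12 + 75\right) 30 = 87 \cdot 30 = 2610$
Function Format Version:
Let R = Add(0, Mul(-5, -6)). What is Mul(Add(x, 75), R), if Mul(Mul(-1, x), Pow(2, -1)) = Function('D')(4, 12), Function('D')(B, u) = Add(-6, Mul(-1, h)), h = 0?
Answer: 2610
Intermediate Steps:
R = 30 (R = Add(0, 30) = 30)
Function('D')(B, u) = -6 (Function('D')(B, u) = Add(-6, Mul(-1, 0)) = Add(-6, 0) = -6)
x = 12 (x = Mul(-2, -6) = 12)
Mul(Add(x, 75), R) = Mul(Add(12, 75), 30) = Mul(87, 30) = 2610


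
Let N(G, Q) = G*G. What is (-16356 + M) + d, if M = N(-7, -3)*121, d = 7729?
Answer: -2698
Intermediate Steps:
N(G, Q) = G²
M = 5929 (M = (-7)²*121 = 49*121 = 5929)
(-16356 + M) + d = (-16356 + 5929) + 7729 = -10427 + 7729 = -2698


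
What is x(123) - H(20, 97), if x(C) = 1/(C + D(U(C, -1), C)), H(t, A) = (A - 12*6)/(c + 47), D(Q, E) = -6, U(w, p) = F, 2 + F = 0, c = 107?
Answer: -2771/18018 ≈ -0.15379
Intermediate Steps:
F = -2 (F = -2 + 0 = -2)
U(w, p) = -2
H(t, A) = -36/77 + A/154 (H(t, A) = (A - 12*6)/(107 + 47) = (A - 72)/154 = (-72 + A)*(1/154) = -36/77 + A/154)
x(C) = 1/(-6 + C) (x(C) = 1/(C - 6) = 1/(-6 + C))
x(123) - H(20, 97) = 1/(-6 + 123) - (-36/77 + (1/154)*97) = 1/117 - (-36/77 + 97/154) = 1/117 - 1*25/154 = 1/117 - 25/154 = -2771/18018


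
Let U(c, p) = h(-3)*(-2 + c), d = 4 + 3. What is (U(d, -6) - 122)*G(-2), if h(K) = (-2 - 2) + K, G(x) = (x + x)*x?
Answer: -1256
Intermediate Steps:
G(x) = 2*x**2 (G(x) = (2*x)*x = 2*x**2)
h(K) = -4 + K
d = 7
U(c, p) = 14 - 7*c (U(c, p) = (-4 - 3)*(-2 + c) = -7*(-2 + c) = 14 - 7*c)
(U(d, -6) - 122)*G(-2) = ((14 - 7*7) - 122)*(2*(-2)**2) = ((14 - 49) - 122)*(2*4) = (-35 - 122)*8 = -157*8 = -1256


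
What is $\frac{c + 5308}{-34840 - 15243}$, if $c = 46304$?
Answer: $- \frac{4692}{4553} \approx -1.0305$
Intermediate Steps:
$\frac{c + 5308}{-34840 - 15243} = \frac{46304 + 5308}{-34840 - 15243} = \frac{51612}{-50083} = 51612 \left(- \frac{1}{50083}\right) = - \frac{4692}{4553}$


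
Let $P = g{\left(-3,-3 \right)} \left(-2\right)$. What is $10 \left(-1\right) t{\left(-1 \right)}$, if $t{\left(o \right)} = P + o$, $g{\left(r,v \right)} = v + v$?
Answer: $-110$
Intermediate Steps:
$g{\left(r,v \right)} = 2 v$
$P = 12$ ($P = 2 \left(-3\right) \left(-2\right) = \left(-6\right) \left(-2\right) = 12$)
$t{\left(o \right)} = 12 + o$
$10 \left(-1\right) t{\left(-1 \right)} = 10 \left(-1\right) \left(12 - 1\right) = \left(-10\right) 11 = -110$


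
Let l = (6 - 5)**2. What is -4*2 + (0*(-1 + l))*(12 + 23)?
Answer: -8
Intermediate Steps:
l = 1 (l = 1**2 = 1)
-4*2 + (0*(-1 + l))*(12 + 23) = -4*2 + (0*(-1 + 1))*(12 + 23) = -8 + (0*0)*35 = -8 + 0*35 = -8 + 0 = -8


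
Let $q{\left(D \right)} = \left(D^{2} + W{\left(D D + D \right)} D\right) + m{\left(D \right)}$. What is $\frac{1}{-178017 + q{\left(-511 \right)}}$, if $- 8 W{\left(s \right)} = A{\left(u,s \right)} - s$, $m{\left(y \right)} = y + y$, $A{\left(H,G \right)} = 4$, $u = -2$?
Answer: $- \frac{4}{66256505} \approx -6.0371 \cdot 10^{-8}$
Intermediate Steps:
$m{\left(y \right)} = 2 y$
$W{\left(s \right)} = - \frac{1}{2} + \frac{s}{8}$ ($W{\left(s \right)} = - \frac{4 - s}{8} = - \frac{1}{2} + \frac{s}{8}$)
$q{\left(D \right)} = D^{2} + 2 D + D \left(- \frac{1}{2} + \frac{D}{8} + \frac{D^{2}}{8}\right)$ ($q{\left(D \right)} = \left(D^{2} + \left(- \frac{1}{2} + \frac{D D + D}{8}\right) D\right) + 2 D = \left(D^{2} + \left(- \frac{1}{2} + \frac{D^{2} + D}{8}\right) D\right) + 2 D = \left(D^{2} + \left(- \frac{1}{2} + \frac{D + D^{2}}{8}\right) D\right) + 2 D = \left(D^{2} + \left(- \frac{1}{2} + \left(\frac{D}{8} + \frac{D^{2}}{8}\right)\right) D\right) + 2 D = \left(D^{2} + \left(- \frac{1}{2} + \frac{D}{8} + \frac{D^{2}}{8}\right) D\right) + 2 D = \left(D^{2} + D \left(- \frac{1}{2} + \frac{D}{8} + \frac{D^{2}}{8}\right)\right) + 2 D = D^{2} + 2 D + D \left(- \frac{1}{2} + \frac{D}{8} + \frac{D^{2}}{8}\right)$)
$\frac{1}{-178017 + q{\left(-511 \right)}} = \frac{1}{-178017 + \frac{1}{8} \left(-511\right) \left(12 + \left(-511\right)^{2} + 9 \left(-511\right)\right)} = \frac{1}{-178017 + \frac{1}{8} \left(-511\right) \left(12 + 261121 - 4599\right)} = \frac{1}{-178017 + \frac{1}{8} \left(-511\right) 256534} = \frac{1}{-178017 - \frac{65544437}{4}} = \frac{1}{- \frac{66256505}{4}} = - \frac{4}{66256505}$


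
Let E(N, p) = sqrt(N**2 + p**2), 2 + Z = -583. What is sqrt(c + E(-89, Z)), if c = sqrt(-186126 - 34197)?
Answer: sqrt(sqrt(350146) + 271*I*sqrt(3)) ≈ 25.952 + 9.0433*I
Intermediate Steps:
c = 271*I*sqrt(3) (c = sqrt(-220323) = 271*I*sqrt(3) ≈ 469.39*I)
Z = -585 (Z = -2 - 583 = -585)
sqrt(c + E(-89, Z)) = sqrt(271*I*sqrt(3) + sqrt((-89)**2 + (-585)**2)) = sqrt(271*I*sqrt(3) + sqrt(7921 + 342225)) = sqrt(271*I*sqrt(3) + sqrt(350146)) = sqrt(sqrt(350146) + 271*I*sqrt(3))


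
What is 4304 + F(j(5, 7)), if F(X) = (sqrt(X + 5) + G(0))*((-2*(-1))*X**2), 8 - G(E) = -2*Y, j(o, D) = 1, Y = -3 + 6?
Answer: 4332 + 2*sqrt(6) ≈ 4336.9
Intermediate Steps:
Y = 3
G(E) = 14 (G(E) = 8 - (-2)*3 = 8 - 1*(-6) = 8 + 6 = 14)
F(X) = 2*X**2*(14 + sqrt(5 + X)) (F(X) = (sqrt(X + 5) + 14)*((-2*(-1))*X**2) = (sqrt(5 + X) + 14)*(2*X**2) = (14 + sqrt(5 + X))*(2*X**2) = 2*X**2*(14 + sqrt(5 + X)))
4304 + F(j(5, 7)) = 4304 + 2*1**2*(14 + sqrt(5 + 1)) = 4304 + 2*1*(14 + sqrt(6)) = 4304 + (28 + 2*sqrt(6)) = 4332 + 2*sqrt(6)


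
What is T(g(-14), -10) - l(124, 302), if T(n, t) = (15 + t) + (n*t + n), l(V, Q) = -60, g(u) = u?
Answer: 191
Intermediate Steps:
T(n, t) = 15 + n + t + n*t (T(n, t) = (15 + t) + (n + n*t) = 15 + n + t + n*t)
T(g(-14), -10) - l(124, 302) = (15 - 14 - 10 - 14*(-10)) - 1*(-60) = (15 - 14 - 10 + 140) + 60 = 131 + 60 = 191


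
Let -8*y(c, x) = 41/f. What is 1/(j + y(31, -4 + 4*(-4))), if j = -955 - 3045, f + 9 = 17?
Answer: -64/256041 ≈ -0.00024996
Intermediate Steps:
f = 8 (f = -9 + 17 = 8)
y(c, x) = -41/64 (y(c, x) = -41/(8*8) = -⅛*41/8 = -41/64)
j = -4000
1/(j + y(31, -4 + 4*(-4))) = 1/(-4000 - 41/64) = 1/(-256041/64) = -64/256041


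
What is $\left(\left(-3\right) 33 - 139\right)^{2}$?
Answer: $56644$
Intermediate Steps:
$\left(\left(-3\right) 33 - 139\right)^{2} = \left(-99 - 139\right)^{2} = \left(-238\right)^{2} = 56644$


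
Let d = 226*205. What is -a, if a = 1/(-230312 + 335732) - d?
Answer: 4884108599/105420 ≈ 46330.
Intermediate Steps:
d = 46330
a = -4884108599/105420 (a = 1/(-230312 + 335732) - 1*46330 = 1/105420 - 46330 = -4884108599/105420 ≈ -46330.)
-a = -1*(-4884108599/105420) = 4884108599/105420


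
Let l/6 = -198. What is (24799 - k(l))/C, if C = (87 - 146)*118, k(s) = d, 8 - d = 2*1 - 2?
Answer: -24791/6962 ≈ -3.5609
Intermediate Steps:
d = 8 (d = 8 - (2*1 - 2) = 8 - (2 - 2) = 8 - 1*0 = 8 + 0 = 8)
l = -1188 (l = 6*(-198) = -1188)
k(s) = 8
C = -6962 (C = -59*118 = -6962)
(24799 - k(l))/C = (24799 - 1*8)/(-6962) = (24799 - 8)*(-1/6962) = 24791*(-1/6962) = -24791/6962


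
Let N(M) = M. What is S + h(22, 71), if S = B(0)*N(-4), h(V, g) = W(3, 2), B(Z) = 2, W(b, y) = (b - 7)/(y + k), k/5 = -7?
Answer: -260/33 ≈ -7.8788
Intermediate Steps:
k = -35 (k = 5*(-7) = -35)
W(b, y) = (-7 + b)/(-35 + y) (W(b, y) = (b - 7)/(y - 35) = (-7 + b)/(-35 + y))
h(V, g) = 4/33 (h(V, g) = (-7 + 3)/(-35 + 2) = -4/(-33) = -1/33*(-4) = 4/33)
S = -8 (S = 2*(-4) = -8)
S + h(22, 71) = -8 + 4/33 = -260/33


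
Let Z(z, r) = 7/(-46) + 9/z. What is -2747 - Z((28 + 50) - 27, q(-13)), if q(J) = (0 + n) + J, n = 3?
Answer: -2148173/782 ≈ -2747.0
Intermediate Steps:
q(J) = 3 + J (q(J) = (0 + 3) + J = 3 + J)
Z(z, r) = -7/46 + 9/z (Z(z, r) = 7*(-1/46) + 9/z = -7/46 + 9/z)
-2747 - Z((28 + 50) - 27, q(-13)) = -2747 - (-7/46 + 9/((28 + 50) - 27)) = -2747 - (-7/46 + 9/(78 - 27)) = -2747 - (-7/46 + 9/51) = -2747 - (-7/46 + 9*(1/51)) = -2747 - (-7/46 + 3/17) = -2747 - 1*19/782 = -2747 - 19/782 = -2148173/782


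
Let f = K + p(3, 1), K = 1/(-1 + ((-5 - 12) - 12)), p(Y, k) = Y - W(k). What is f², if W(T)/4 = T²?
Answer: 961/900 ≈ 1.0678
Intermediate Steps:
W(T) = 4*T²
p(Y, k) = Y - 4*k²
K = -1/30 (K = 1/(-1 + (-17 - 12)) = 1/(-1 - 29) = 1/(-30) = -1/30 ≈ -0.033333)
f = -31/30 (f = -1/30 + (3 - 4*1²) = -1/30 + (3 - 4*1) = -1/30 + (3 - 4) = -1/30 - 1 = -31/30 ≈ -1.0333)
f² = (-31/30)² = 961/900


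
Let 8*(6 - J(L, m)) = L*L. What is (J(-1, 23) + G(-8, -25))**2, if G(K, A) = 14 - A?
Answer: 128881/64 ≈ 2013.8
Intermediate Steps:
J(L, m) = 6 - L**2/8 (J(L, m) = 6 - L*L/8 = 6 - L**2/8)
(J(-1, 23) + G(-8, -25))**2 = ((6 - 1/8*(-1)**2) + (14 - 1*(-25)))**2 = ((6 - 1/8*1) + (14 + 25))**2 = ((6 - 1/8) + 39)**2 = (47/8 + 39)**2 = (359/8)**2 = 128881/64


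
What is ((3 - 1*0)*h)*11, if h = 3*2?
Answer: 198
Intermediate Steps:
h = 6
((3 - 1*0)*h)*11 = ((3 - 1*0)*6)*11 = ((3 + 0)*6)*11 = (3*6)*11 = 18*11 = 198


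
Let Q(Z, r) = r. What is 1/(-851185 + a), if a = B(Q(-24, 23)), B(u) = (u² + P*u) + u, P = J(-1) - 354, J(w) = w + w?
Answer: -1/858821 ≈ -1.1644e-6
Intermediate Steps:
J(w) = 2*w
P = -356 (P = 2*(-1) - 354 = -2 - 354 = -356)
B(u) = u² - 355*u (B(u) = (u² - 356*u) + u = u² - 355*u)
a = -7636 (a = 23*(-355 + 23) = 23*(-332) = -7636)
1/(-851185 + a) = 1/(-851185 - 7636) = 1/(-858821) = -1/858821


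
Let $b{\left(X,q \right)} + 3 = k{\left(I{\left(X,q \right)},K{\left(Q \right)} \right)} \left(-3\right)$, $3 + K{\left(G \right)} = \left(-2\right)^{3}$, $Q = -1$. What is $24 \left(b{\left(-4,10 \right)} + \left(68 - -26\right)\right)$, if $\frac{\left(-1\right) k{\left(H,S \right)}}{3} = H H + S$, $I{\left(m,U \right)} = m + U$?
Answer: $7584$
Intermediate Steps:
$I{\left(m,U \right)} = U + m$
$K{\left(G \right)} = -11$ ($K{\left(G \right)} = -3 + \left(-2\right)^{3} = -3 - 8 = -11$)
$k{\left(H,S \right)} = - 3 S - 3 H^{2}$ ($k{\left(H,S \right)} = - 3 \left(H H + S\right) = - 3 \left(H^{2} + S\right) = - 3 \left(S + H^{2}\right) = - 3 S - 3 H^{2}$)
$b{\left(X,q \right)} = -102 + 9 \left(X + q\right)^{2}$ ($b{\left(X,q \right)} = -3 + \left(\left(-3\right) \left(-11\right) - 3 \left(q + X\right)^{2}\right) \left(-3\right) = -3 + \left(33 - 3 \left(X + q\right)^{2}\right) \left(-3\right) = -3 + \left(-99 + 9 \left(X + q\right)^{2}\right) = -102 + 9 \left(X + q\right)^{2}$)
$24 \left(b{\left(-4,10 \right)} + \left(68 - -26\right)\right) = 24 \left(\left(-102 + 9 \left(-4 + 10\right)^{2}\right) + \left(68 - -26\right)\right) = 24 \left(\left(-102 + 9 \cdot 6^{2}\right) + \left(68 + 26\right)\right) = 24 \left(\left(-102 + 9 \cdot 36\right) + 94\right) = 24 \left(\left(-102 + 324\right) + 94\right) = 24 \left(222 + 94\right) = 24 \cdot 316 = 7584$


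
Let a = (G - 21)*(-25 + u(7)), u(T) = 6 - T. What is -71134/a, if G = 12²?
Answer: 35567/1599 ≈ 22.243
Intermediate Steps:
G = 144
a = -3198 (a = (144 - 21)*(-25 + (6 - 1*7)) = 123*(-25 + (6 - 7)) = 123*(-25 - 1) = 123*(-26) = -3198)
-71134/a = -71134/(-3198) = -71134*(-1/3198) = 35567/1599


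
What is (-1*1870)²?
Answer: 3496900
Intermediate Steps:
(-1*1870)² = (-1870)² = 3496900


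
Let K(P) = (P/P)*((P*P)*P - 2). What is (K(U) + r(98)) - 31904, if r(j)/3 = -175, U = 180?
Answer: 5799569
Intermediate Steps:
r(j) = -525 (r(j) = 3*(-175) = -525)
K(P) = -2 + P³ (K(P) = 1*(P²*P - 2) = 1*(P³ - 2) = 1*(-2 + P³) = -2 + P³)
(K(U) + r(98)) - 31904 = ((-2 + 180³) - 525) - 31904 = ((-2 + 5832000) - 525) - 31904 = (5831998 - 525) - 31904 = 5831473 - 31904 = 5799569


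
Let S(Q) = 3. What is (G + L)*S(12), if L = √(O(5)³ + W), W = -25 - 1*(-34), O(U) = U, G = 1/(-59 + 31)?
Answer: -3/28 + 3*√134 ≈ 34.620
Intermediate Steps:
G = -1/28 (G = 1/(-28) = -1/28 ≈ -0.035714)
W = 9 (W = -25 + 34 = 9)
L = √134 (L = √(5³ + 9) = √(125 + 9) = √134 ≈ 11.576)
(G + L)*S(12) = (-1/28 + √134)*3 = -3/28 + 3*√134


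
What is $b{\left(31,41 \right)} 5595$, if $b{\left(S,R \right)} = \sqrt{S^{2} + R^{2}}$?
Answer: $5595 \sqrt{2642} \approx 2.8759 \cdot 10^{5}$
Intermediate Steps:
$b{\left(S,R \right)} = \sqrt{R^{2} + S^{2}}$
$b{\left(31,41 \right)} 5595 = \sqrt{41^{2} + 31^{2}} \cdot 5595 = \sqrt{1681 + 961} \cdot 5595 = \sqrt{2642} \cdot 5595 = 5595 \sqrt{2642}$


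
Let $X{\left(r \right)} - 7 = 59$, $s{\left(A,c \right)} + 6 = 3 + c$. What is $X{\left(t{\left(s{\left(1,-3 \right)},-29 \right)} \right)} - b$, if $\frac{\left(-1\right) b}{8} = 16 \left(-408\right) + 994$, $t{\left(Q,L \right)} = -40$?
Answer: $-44206$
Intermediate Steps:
$s{\left(A,c \right)} = -3 + c$ ($s{\left(A,c \right)} = -6 + \left(3 + c\right) = -3 + c$)
$X{\left(r \right)} = 66$ ($X{\left(r \right)} = 7 + 59 = 66$)
$b = 44272$ ($b = - 8 \left(16 \left(-408\right) + 994\right) = - 8 \left(-6528 + 994\right) = \left(-8\right) \left(-5534\right) = 44272$)
$X{\left(t{\left(s{\left(1,-3 \right)},-29 \right)} \right)} - b = 66 - 44272 = -44206$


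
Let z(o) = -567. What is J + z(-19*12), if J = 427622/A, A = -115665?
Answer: -66009677/115665 ≈ -570.70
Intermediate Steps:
J = -427622/115665 (J = 427622/(-115665) = 427622*(-1/115665) = -427622/115665 ≈ -3.6971)
J + z(-19*12) = -427622/115665 - 567 = -66009677/115665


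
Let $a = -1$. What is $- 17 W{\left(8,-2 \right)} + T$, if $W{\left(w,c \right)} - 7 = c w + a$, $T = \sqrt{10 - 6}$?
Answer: $172$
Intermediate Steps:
$T = 2$ ($T = \sqrt{4} = 2$)
$W{\left(w,c \right)} = 6 + c w$ ($W{\left(w,c \right)} = 7 + \left(c w - 1\right) = 7 + \left(-1 + c w\right) = 6 + c w$)
$- 17 W{\left(8,-2 \right)} + T = - 17 \left(6 - 16\right) + 2 = \left(-17\right) \left(-10\right) + 2 = 170 + 2 = 172$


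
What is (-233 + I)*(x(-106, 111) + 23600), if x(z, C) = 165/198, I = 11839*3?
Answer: 2498195410/3 ≈ 8.3273e+8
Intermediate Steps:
I = 35517
x(z, C) = 5/6 (x(z, C) = 165*(1/198) = 5/6)
(-233 + I)*(x(-106, 111) + 23600) = (-233 + 35517)*(5/6 + 23600) = 35284*(141605/6) = 2498195410/3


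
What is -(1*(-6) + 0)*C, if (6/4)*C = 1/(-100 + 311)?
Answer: 4/211 ≈ 0.018957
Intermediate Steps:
C = 2/633 (C = 2/(3*(-100 + 311)) = (2/3)/211 = (2/3)*(1/211) = 2/633 ≈ 0.0031596)
-(1*(-6) + 0)*C = -(1*(-6) + 0)*2/633 = -(-6 + 0)*2/633 = -(-6)*2/633 = -1*(-4/211) = 4/211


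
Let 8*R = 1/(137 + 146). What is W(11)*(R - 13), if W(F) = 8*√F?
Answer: -29431*√11/283 ≈ -344.92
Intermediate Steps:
R = 1/2264 (R = 1/(8*(137 + 146)) = (⅛)/283 = (⅛)*(1/283) = 1/2264 ≈ 0.00044170)
W(11)*(R - 13) = (8*√11)*(1/2264 - 13) = (8*√11)*(-29431/2264) = -29431*√11/283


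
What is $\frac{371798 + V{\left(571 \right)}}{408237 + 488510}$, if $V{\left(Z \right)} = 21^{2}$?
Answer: $\frac{372239}{896747} \approx 0.4151$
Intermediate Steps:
$V{\left(Z \right)} = 441$
$\frac{371798 + V{\left(571 \right)}}{408237 + 488510} = \frac{371798 + 441}{408237 + 488510} = \frac{372239}{896747}$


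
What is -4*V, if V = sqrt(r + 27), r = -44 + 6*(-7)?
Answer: -4*I*sqrt(59) ≈ -30.725*I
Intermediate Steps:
r = -86 (r = -44 - 42 = -86)
V = I*sqrt(59) (V = sqrt(-86 + 27) = sqrt(-59) = I*sqrt(59) ≈ 7.6811*I)
-4*V = -4*I*sqrt(59)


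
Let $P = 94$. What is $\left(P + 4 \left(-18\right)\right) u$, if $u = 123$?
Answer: $2706$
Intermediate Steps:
$\left(P + 4 \left(-18\right)\right) u = \left(94 + 4 \left(-18\right)\right) 123 = \left(94 - 72\right) 123 = 22 \cdot 123 = 2706$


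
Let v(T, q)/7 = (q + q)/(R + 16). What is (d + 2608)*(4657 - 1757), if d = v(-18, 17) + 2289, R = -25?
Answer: 127121500/9 ≈ 1.4125e+7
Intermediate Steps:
v(T, q) = -14*q/9 (v(T, q) = 7*((q + q)/(-25 + 16)) = 7*((2*q)/(-9)) = 7*((2*q)*(-⅑)) = 7*(-2*q/9) = -14*q/9)
d = 20363/9 (d = -14/9*17 + 2289 = -238/9 + 2289 = 20363/9 ≈ 2262.6)
(d + 2608)*(4657 - 1757) = (20363/9 + 2608)*(4657 - 1757) = (43835/9)*2900 = 127121500/9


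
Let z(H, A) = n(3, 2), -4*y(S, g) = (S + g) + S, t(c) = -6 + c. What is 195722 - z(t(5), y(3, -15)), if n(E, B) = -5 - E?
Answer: 195730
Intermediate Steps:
y(S, g) = -S/2 - g/4 (y(S, g) = -((S + g) + S)/4 = -(g + 2*S)/4 = -S/2 - g/4)
z(H, A) = -8 (z(H, A) = -5 - 1*3 = -5 - 3 = -8)
195722 - z(t(5), y(3, -15)) = 195722 - 1*(-8) = 195722 + 8 = 195730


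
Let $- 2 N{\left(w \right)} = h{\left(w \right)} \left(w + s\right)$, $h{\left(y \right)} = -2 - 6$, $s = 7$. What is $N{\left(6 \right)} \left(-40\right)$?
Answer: $-2080$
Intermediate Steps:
$h{\left(y \right)} = -8$ ($h{\left(y \right)} = -2 - 6 = -8$)
$N{\left(w \right)} = 28 + 4 w$ ($N{\left(w \right)} = - \frac{\left(-8\right) \left(w + 7\right)}{2} = - \frac{\left(-8\right) \left(7 + w\right)}{2} = - \frac{-56 - 8 w}{2} = 28 + 4 w$)
$N{\left(6 \right)} \left(-40\right) = \left(28 + 4 \cdot 6\right) \left(-40\right) = \left(28 + 24\right) \left(-40\right) = 52 \left(-40\right) = -2080$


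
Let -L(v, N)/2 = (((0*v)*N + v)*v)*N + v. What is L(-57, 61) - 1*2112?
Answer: -398376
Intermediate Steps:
L(v, N) = -2*v - 2*N*v² (L(v, N) = -2*((((0*v)*N + v)*v)*N + v) = -2*(((0*N + v)*v)*N + v) = -2*(((0 + v)*v)*N + v) = -2*((v*v)*N + v) = -2*(v²*N + v) = -2*(N*v² + v) = -2*(v + N*v²) = -2*v - 2*N*v²)
L(-57, 61) - 1*2112 = -2*(-57)*(1 + 61*(-57)) - 1*2112 = -2*(-57)*(1 - 3477) - 2112 = -2*(-57)*(-3476) - 2112 = -396264 - 2112 = -398376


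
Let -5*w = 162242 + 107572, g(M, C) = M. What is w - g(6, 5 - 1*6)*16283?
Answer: -758304/5 ≈ -1.5166e+5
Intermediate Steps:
w = -269814/5 (w = -(162242 + 107572)/5 = -⅕*269814 = -269814/5 ≈ -53963.)
w - g(6, 5 - 1*6)*16283 = -269814/5 - 6*16283 = -269814/5 - 1*97698 = -269814/5 - 97698 = -758304/5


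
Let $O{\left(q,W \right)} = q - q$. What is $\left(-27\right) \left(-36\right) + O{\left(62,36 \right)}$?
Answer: $972$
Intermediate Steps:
$O{\left(q,W \right)} = 0$
$\left(-27\right) \left(-36\right) + O{\left(62,36 \right)} = \left(-27\right) \left(-36\right) + 0 = 972 + 0 = 972$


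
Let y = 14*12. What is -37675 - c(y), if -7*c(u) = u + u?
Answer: -37627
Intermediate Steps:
y = 168
c(u) = -2*u/7 (c(u) = -(u + u)/7 = -2*u/7)
-37675 - c(y) = -37675 - (-2)*168/7 = -37675 - 1*(-48) = -37675 + 48 = -37627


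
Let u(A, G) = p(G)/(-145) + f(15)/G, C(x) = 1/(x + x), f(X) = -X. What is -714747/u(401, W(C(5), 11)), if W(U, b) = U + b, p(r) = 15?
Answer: 766923531/1561 ≈ 4.9130e+5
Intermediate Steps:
C(x) = 1/(2*x)
u(A, G) = -3/29 - 15/G (u(A, G) = 15/(-145) + (-1*15)/G = 15*(-1/145) - 15/G = -3/29 - 15/G)
-714747/u(401, W(C(5), 11)) = -714747/(-3/29 - 15/((½)/5 + 11)) = -714747/(-3/29 - 15/((½)*(⅕) + 11)) = -714747/(-3/29 - 15/(⅒ + 11)) = -714747/(-3/29 - 15/111/10) = -714747/(-3/29 - 15*10/111) = -714747/(-3/29 - 50/37) = -714747/(-1561/1073) = -714747*(-1073/1561) = 766923531/1561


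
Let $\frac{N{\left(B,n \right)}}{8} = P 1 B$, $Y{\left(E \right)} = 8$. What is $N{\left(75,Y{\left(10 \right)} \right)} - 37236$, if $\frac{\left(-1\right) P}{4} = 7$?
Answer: $-54036$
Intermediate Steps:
$P = -28$ ($P = \left(-4\right) 7 = -28$)
$N{\left(B,n \right)} = - 224 B$ ($N{\left(B,n \right)} = 8 \left(-28\right) 1 B = 8 \left(- 28 B\right) = - 224 B$)
$N{\left(75,Y{\left(10 \right)} \right)} - 37236 = \left(-224\right) 75 - 37236 = -16800 - 37236 = -54036$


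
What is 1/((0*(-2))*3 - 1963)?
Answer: -1/1963 ≈ -0.00050942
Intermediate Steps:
1/((0*(-2))*3 - 1963) = 1/(0*3 - 1963) = 1/(0 - 1963) = 1/(-1963) = -1/1963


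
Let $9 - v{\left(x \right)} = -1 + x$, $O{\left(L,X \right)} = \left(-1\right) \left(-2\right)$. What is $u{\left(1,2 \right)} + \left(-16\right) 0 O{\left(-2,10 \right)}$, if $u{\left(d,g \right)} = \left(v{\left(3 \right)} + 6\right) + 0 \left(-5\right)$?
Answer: $13$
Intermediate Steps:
$O{\left(L,X \right)} = 2$
$v{\left(x \right)} = 10 - x$ ($v{\left(x \right)} = 9 - \left(-1 + x\right) = 10 - x$)
$u{\left(d,g \right)} = 13$ ($u{\left(d,g \right)} = \left(\left(10 - 3\right) + 6\right) + 0 \left(-5\right) = \left(\left(10 - 3\right) + 6\right) + 0 = \left(7 + 6\right) + 0 = 13 + 0 = 13$)
$u{\left(1,2 \right)} + \left(-16\right) 0 O{\left(-2,10 \right)} = 13 + \left(-16\right) 0 \cdot 2 = 13 + 0 \cdot 2 = 13 + 0 = 13$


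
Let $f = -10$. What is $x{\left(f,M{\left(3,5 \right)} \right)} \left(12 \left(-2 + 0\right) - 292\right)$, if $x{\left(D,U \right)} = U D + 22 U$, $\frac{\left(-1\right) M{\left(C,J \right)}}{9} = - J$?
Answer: $-170640$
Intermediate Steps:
$M{\left(C,J \right)} = 9 J$ ($M{\left(C,J \right)} = - 9 \left(- J\right) = 9 J$)
$x{\left(D,U \right)} = 22 U + D U$ ($x{\left(D,U \right)} = D U + 22 U = 22 U + D U$)
$x{\left(f,M{\left(3,5 \right)} \right)} \left(12 \left(-2 + 0\right) - 292\right) = 9 \cdot 5 \left(22 - 10\right) \left(12 \left(-2 + 0\right) - 292\right) = 45 \cdot 12 \left(12 \left(-2\right) - 292\right) = 540 \left(-24 - 292\right) = 540 \left(-316\right) = -170640$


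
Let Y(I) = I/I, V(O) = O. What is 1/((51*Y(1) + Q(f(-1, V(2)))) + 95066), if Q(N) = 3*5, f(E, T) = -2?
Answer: 1/95132 ≈ 1.0512e-5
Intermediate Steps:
Y(I) = 1
Q(N) = 15
1/((51*Y(1) + Q(f(-1, V(2)))) + 95066) = 1/((51*1 + 15) + 95066) = 1/((51 + 15) + 95066) = 1/(66 + 95066) = 1/95132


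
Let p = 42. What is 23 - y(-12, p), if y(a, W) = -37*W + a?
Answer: 1589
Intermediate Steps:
y(a, W) = a - 37*W
23 - y(-12, p) = 23 - (-12 - 37*42) = 23 - (-12 - 1554) = 23 - 1*(-1566) = 23 + 1566 = 1589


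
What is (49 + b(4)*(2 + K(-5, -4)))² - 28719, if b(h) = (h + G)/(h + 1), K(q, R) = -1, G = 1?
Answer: -26219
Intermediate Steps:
b(h) = 1 (b(h) = (h + 1)/(h + 1) = (1 + h)/(1 + h) = 1)
(49 + b(4)*(2 + K(-5, -4)))² - 28719 = (49 + 1*(2 - 1))² - 28719 = (49 + 1*1)² - 28719 = (49 + 1)² - 28719 = 50² - 28719 = 2500 - 28719 = -26219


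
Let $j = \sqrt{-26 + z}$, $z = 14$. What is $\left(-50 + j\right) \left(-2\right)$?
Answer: $100 - 4 i \sqrt{3} \approx 100.0 - 6.9282 i$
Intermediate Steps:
$j = 2 i \sqrt{3}$ ($j = \sqrt{-26 + 14} = \sqrt{-12} = 2 i \sqrt{3} \approx 3.4641 i$)
$\left(-50 + j\right) \left(-2\right) = \left(-50 + 2 i \sqrt{3}\right) \left(-2\right) = 100 - 4 i \sqrt{3}$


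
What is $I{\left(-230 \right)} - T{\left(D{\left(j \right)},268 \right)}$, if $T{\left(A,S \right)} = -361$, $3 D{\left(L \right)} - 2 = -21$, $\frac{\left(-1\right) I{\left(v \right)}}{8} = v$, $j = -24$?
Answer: $2201$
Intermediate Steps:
$I{\left(v \right)} = - 8 v$
$D{\left(L \right)} = - \frac{19}{3}$ ($D{\left(L \right)} = \frac{2}{3} + \frac{1}{3} \left(-21\right) = \frac{2}{3} - 7 = - \frac{19}{3}$)
$I{\left(-230 \right)} - T{\left(D{\left(j \right)},268 \right)} = \left(-8\right) \left(-230\right) - -361 = 1840 + 361 = 2201$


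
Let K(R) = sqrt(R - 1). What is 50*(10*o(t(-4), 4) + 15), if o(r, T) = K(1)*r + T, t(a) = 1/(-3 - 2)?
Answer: 2750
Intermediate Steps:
K(R) = sqrt(-1 + R)
t(a) = -1/5 (t(a) = 1/(-5) = -1/5)
o(r, T) = T (o(r, T) = sqrt(-1 + 1)*r + T = sqrt(0)*r + T = 0*r + T = 0 + T = T)
50*(10*o(t(-4), 4) + 15) = 50*(10*4 + 15) = 50*(40 + 15) = 50*55 = 2750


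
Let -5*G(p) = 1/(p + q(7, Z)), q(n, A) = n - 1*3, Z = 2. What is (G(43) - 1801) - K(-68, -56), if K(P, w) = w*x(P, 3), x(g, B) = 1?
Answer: -410076/235 ≈ -1745.0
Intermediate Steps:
q(n, A) = -3 + n (q(n, A) = n - 3 = -3 + n)
G(p) = -1/(5*(4 + p)) (G(p) = -1/(5*(p + (-3 + 7))) = -1/(5*(p + 4)) = -1/(5*(4 + p)))
K(P, w) = w (K(P, w) = w*1 = w)
(G(43) - 1801) - K(-68, -56) = (-1/(20 + 5*43) - 1801) - 1*(-56) = (-1/(20 + 215) - 1801) + 56 = (-1/235 - 1801) + 56 = -423236/235 + 56 = -410076/235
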